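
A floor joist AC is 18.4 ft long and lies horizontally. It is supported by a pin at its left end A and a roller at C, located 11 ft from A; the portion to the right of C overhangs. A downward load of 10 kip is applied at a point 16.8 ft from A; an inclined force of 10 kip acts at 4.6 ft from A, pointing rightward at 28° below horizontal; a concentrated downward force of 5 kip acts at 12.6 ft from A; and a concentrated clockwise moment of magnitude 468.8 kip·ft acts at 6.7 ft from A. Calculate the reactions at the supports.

Moments about A: C_y·11 − 10·16.8 − 10·sin28°·4.6 − 5·12.6 − 468.8 = 0 → C_y = 721.396/11 = 65.5815 ≈ 65.58 kip.
ΣF_y = 0: A_y + 65.5815 − 10 − 10·sin28° − 5 = 0 → A_y = -45.89 kip.
ΣF_x = 0: A_x + 10·cos28° = 0 → A_x = -8.829 kip.

A_x = -8.829 kip, A_y = -45.89 kip, C_y = 65.58 kip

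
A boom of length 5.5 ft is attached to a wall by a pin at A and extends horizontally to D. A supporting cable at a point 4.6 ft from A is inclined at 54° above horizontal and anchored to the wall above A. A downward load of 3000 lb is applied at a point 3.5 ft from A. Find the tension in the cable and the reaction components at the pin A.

T = 2821 lb, A_x = 1658 lb, A_y = 717.4 lb

ΣM about A: T·sin54°·4.6 − 3000·3.5 = 0 → T = 10500/(4.6·0.809017) = 2821.46 ≈ 2821 lb.
ΣF_x = 0: A_x − T·cos54° = 0 → A_x = 2821.46 × 0.587785 = 1658 lb.
ΣF_y = 0: A_y + T·sin54° − 3000 = 0 → A_y = 3000 − 2821.46 × 0.809017 = 717.4 lb.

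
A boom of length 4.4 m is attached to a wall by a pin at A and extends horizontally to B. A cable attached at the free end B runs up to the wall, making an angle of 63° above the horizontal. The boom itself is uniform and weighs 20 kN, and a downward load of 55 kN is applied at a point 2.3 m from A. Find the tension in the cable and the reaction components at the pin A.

ΣM about A: T·sin63°·4.4 − 20·2.2 − 55·2.3 = 0 → T = 170.5/(4.4·0.891007) = 43.4901 ≈ 43.49 kN.
ΣF_x = 0: A_x − T·cos63° = 0 → A_x = 43.4901 × 0.45399 = 19.74 kN.
ΣF_y = 0: A_y + T·sin63° − 20 − 55 = 0 → A_y = 75 − 43.4901 × 0.891007 = 36.25 kN.

T = 43.49 kN, A_x = 19.74 kN, A_y = 36.25 kN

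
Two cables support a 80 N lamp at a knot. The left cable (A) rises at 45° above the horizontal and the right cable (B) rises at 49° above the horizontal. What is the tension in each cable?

T_A = 52.61 N, T_B = 56.71 N

ΣF_x = 0: −T_A·cos45° + T_B·cos49° = 0 → T_B = 1.07781·T_A.
ΣF_y = 0: T_A·sin45° + T_B·sin49° = 80.
Substitute: T_A·(0.707107 + 1.07781·0.75471) = 80 → T_A = 52.6129 ≈ 52.61 N.
Then T_B = 1.07781 × 52.6129 = 56.71 N.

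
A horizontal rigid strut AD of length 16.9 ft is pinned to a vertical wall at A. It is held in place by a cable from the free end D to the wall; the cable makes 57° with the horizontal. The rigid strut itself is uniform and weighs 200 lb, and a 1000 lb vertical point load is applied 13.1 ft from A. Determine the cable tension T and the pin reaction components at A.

ΣM about A: T·sin57°·16.9 − 200·8.45 − 1000·13.1 = 0 → T = 14790/(16.9·0.838671) = 1043.49 ≈ 1043 lb.
ΣF_x = 0: A_x − T·cos57° = 0 → A_x = 1043.49 × 0.544639 = 568.3 lb.
ΣF_y = 0: A_y + T·sin57° − 200 − 1000 = 0 → A_y = 1200 − 1043.49 × 0.838671 = 324.9 lb.

T = 1043 lb, A_x = 568.3 lb, A_y = 324.9 lb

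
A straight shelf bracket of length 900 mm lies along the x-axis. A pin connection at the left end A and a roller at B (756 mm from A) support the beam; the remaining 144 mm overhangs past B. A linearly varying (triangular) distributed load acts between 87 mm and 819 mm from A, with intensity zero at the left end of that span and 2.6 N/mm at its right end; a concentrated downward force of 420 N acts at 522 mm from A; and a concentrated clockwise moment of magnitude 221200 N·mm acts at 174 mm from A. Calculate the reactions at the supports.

Resultant of the triangular load: ½ × 2.6 × 732 = 951.6 N, acting at 575 mm from A (one-third of the span from the peak).
Moments about A: B_y·756 − (½·2.6·732)·575 − 420·522 − 221200 = 0 → B_y = 987610/756 = 1306.36 ≈ 1306 N.
ΣF_y = 0: A_y + 1306.36 − ½·2.6·732 − 420 = 0 → A_y = 65.24 N.
ΣF_x = 0: no horizontal applied forces, so A_x = 0.

A_x = 0, A_y = 65.24 N, B_y = 1306 N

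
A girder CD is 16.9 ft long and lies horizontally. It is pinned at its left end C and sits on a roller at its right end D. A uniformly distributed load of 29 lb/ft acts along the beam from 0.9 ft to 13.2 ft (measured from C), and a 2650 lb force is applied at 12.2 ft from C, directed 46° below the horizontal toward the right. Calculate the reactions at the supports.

C_x = -1841 lb, C_y = 738.0 lb, D_y = 1525 lb

Resultant of the distributed load: 29 × 12.3 = 356.7 lb at 7.05 ft from C.
ΣM about C: D_y·16.9 − (29·12.3)·7.05 − 2650·sin46°·12.2 = 0 → D_y = 25771/16.9 = 1524.91 ≈ 1525 lb.
ΣF_y = 0: C_y + 1524.91 − 29·12.3 − 2650·sin46° = 0 → C_y = 738.0 lb.
ΣF_x = 0: C_x + 2650·cos46° = 0 → C_x = -1841 lb.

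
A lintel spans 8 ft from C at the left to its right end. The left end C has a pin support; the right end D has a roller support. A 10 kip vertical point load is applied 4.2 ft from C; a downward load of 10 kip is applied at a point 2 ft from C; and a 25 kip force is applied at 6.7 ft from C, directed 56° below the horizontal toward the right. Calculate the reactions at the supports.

Moments about C: D_y·8 − 10·4.2 − 10·2 − 25·sin56°·6.7 = 0 → D_y = 200.864/8 = 25.108 ≈ 25.11 kip.
ΣF_y = 0: C_y + 25.108 − 10 − 10 − 25·sin56° = 0 → C_y = 15.62 kip.
ΣF_x = 0: C_x + 25·cos56° = 0 → C_x = -13.98 kip.

C_x = -13.98 kip, C_y = 15.62 kip, D_y = 25.11 kip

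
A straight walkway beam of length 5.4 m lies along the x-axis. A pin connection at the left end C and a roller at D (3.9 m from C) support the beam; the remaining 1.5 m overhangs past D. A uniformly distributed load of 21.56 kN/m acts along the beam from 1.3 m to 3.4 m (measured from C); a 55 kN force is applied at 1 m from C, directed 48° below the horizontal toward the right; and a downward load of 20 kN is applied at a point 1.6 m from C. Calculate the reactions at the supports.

C_x = -36.80 kN, C_y = 60.18 kN, D_y = 45.97 kN

Resultant of the distributed load: 21.56 × 2.1 = 45.276 kN at 2.35 m from C.
Moments about C: D_y·3.9 − (21.56·2.1)·2.35 − 55·sin48°·1 − 20·1.6 = 0 → D_y = 179.272/3.9 = 45.9672 ≈ 45.97 kN.
ΣF_y = 0: C_y + 45.9672 − 21.56·2.1 − 55·sin48° − 20 = 0 → C_y = 60.18 kN.
ΣF_x = 0: C_x + 55·cos48° = 0 → C_x = -36.80 kN.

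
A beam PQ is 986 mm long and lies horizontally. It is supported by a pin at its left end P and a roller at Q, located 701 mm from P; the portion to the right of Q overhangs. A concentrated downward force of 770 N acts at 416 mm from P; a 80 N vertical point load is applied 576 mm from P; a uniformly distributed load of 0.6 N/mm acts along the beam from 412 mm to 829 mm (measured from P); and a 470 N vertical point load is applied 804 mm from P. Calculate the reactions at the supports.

P_x = 0, P_y = 287.0 N, Q_y = 1283 N

Resultant of the distributed load: 0.6 × 417 = 250.2 N at 620.5 mm from P.
Taking moments about P: Q_y·701 − 770·416 − 80·576 − (0.6·417)·620.5 − 470·804 = 0 → Q_y = 899529.1/701 = 1283.21 ≈ 1283 N.
ΣF_y = 0: P_y + 1283.21 − 770 − 80 − 0.6·417 − 470 = 0 → P_y = 287.0 N.
ΣF_x = 0: no horizontal applied forces, so P_x = 0.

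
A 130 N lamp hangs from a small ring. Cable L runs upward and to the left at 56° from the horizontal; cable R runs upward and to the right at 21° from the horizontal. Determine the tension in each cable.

ΣF_x = 0: −T_L·cos56° + T_R·cos21° = 0 → T_R = 0.598977·T_L.
ΣF_y = 0: T_L·sin56° + T_R·sin21° = 130.
Substitute: T_L·(0.829038 + 0.598977·0.358368) = 130 → T_L = 124.558 ≈ 124.6 N.
Then T_R = 0.598977 × 124.558 = 74.61 N.

T_L = 124.6 N, T_R = 74.61 N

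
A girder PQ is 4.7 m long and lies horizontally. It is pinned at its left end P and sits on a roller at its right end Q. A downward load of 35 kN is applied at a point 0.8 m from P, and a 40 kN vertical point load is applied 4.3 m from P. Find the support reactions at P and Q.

P_x = 0, P_y = 32.45 kN, Q_y = 42.55 kN

ΣM about P: Q_y·4.7 − 35·0.8 − 40·4.3 = 0 → Q_y = 200/4.7 = 42.5532 ≈ 42.55 kN.
ΣF_y = 0: P_y + 42.5532 − 35 − 40 = 0 → P_y = 32.45 kN.
ΣF_x = 0: no horizontal applied forces, so P_x = 0.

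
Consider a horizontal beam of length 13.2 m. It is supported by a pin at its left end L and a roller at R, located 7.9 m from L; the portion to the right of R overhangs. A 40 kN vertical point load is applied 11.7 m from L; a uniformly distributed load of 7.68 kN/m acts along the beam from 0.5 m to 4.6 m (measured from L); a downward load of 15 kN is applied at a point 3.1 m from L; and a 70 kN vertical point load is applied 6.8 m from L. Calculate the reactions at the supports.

Resultant of the distributed load: 7.68 × 4.1 = 31.488 kN at 2.55 m from L.
Taking moments about L: R_y·7.9 − 40·11.7 − (7.68·4.1)·2.55 − 15·3.1 − 70·6.8 = 0 → R_y = 1070.7944/7.9 = 135.544 ≈ 135.5 kN.
ΣF_y = 0: L_y + 135.544 − 40 − 7.68·4.1 − 15 − 70 = 0 → L_y = 20.94 kN.
ΣF_x = 0: no horizontal applied forces, so L_x = 0.

L_x = 0, L_y = 20.94 kN, R_y = 135.5 kN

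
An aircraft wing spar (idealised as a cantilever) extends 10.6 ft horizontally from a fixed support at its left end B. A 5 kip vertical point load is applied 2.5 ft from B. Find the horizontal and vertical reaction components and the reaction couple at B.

B_x = 0, B_y = 5.000 kip, M_B = 12.50 kip·ft

ΣF_x = 0: B_x = 0.
ΣF_y = 0: B_y − 5 = 0 → B_y = 5.000 kip.
ΣM about B: M_B − 5·2.5 = 0 → M_B = 12.50 kip·ft.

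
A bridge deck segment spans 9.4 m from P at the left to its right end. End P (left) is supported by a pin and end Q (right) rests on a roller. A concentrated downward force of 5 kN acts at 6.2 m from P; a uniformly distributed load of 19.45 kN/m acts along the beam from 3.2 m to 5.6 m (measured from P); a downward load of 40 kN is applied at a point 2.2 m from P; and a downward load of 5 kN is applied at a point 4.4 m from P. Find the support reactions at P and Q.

Resultant of the distributed load: 19.45 × 2.4 = 46.68 kN at 4.4 m from P.
Taking moments about P: Q_y·9.4 − 5·6.2 − (19.45·2.4)·4.4 − 40·2.2 − 5·4.4 = 0 → Q_y = 346.392/9.4 = 36.8502 ≈ 36.85 kN.
ΣF_y = 0: P_y + 36.8502 − 5 − 19.45·2.4 − 40 − 5 = 0 → P_y = 59.83 kN.
ΣF_x = 0: no horizontal applied forces, so P_x = 0.

P_x = 0, P_y = 59.83 kN, Q_y = 36.85 kN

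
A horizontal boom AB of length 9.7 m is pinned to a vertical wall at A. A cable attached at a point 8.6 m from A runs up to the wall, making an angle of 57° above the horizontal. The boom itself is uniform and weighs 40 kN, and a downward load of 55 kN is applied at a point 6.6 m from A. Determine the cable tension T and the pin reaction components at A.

ΣM about A: T·sin57°·8.6 − 40·4.85 − 55·6.6 = 0 → T = 557/(8.6·0.838671) = 77.2263 ≈ 77.23 kN.
ΣF_x = 0: A_x − T·cos57° = 0 → A_x = 77.2263 × 0.544639 = 42.06 kN.
ΣF_y = 0: A_y + T·sin57° − 40 − 55 = 0 → A_y = 95 − 77.2263 × 0.838671 = 30.23 kN.

T = 77.23 kN, A_x = 42.06 kN, A_y = 30.23 kN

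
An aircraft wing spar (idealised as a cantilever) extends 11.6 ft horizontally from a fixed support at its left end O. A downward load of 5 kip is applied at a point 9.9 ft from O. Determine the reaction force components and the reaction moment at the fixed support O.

ΣF_x = 0: O_x = 0.
ΣF_y = 0: O_y − 5 = 0 → O_y = 5.000 kip.
ΣM about O: M_O − 5·9.9 = 0 → M_O = 49.50 kip·ft.

O_x = 0, O_y = 5.000 kip, M_O = 49.50 kip·ft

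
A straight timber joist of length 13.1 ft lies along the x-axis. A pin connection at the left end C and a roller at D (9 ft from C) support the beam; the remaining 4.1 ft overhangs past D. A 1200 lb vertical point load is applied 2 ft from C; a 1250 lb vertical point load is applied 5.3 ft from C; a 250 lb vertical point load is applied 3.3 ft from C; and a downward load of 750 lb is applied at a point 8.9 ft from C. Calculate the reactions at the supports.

C_x = 0, C_y = 1614 lb, D_y = 1836 lb

ΣM about C: D_y·9 − 1200·2 − 1250·5.3 − 250·3.3 − 750·8.9 = 0 → D_y = 16525/9 = 1836.11 ≈ 1836 lb.
ΣF_y = 0: C_y + 1836.11 − 1200 − 1250 − 250 − 750 = 0 → C_y = 1614 lb.
ΣF_x = 0: no horizontal applied forces, so C_x = 0.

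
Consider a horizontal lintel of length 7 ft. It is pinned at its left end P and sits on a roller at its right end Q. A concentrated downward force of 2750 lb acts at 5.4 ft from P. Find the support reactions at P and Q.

P_x = 0, P_y = 628.6 lb, Q_y = 2121 lb

Taking moments about P: Q_y·7 − 2750·5.4 = 0 → Q_y = 14850/7 = 2121.43 ≈ 2121 lb.
ΣF_y = 0: P_y + 2121.43 − 2750 = 0 → P_y = 628.6 lb.
ΣF_x = 0: no horizontal applied forces, so P_x = 0.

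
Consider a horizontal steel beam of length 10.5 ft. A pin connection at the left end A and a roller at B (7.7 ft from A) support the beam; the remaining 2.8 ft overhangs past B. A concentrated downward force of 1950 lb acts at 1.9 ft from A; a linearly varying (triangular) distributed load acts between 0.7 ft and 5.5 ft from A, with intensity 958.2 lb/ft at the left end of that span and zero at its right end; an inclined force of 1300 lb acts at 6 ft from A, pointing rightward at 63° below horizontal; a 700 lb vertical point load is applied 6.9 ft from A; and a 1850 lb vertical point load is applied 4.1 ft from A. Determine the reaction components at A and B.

Resultant of the triangular load: ½ × 958.2 × 4.8 = 2299.68 lb, acting at 2.3 ft from A (one-third of the span from the peak).
Moments about A: B_y·7.7 − 1950·1.9 − (½·958.2·4.8)·2.3 − 1300·sin63°·6 − 700·6.9 − 1850·4.1 = 0 → B_y = 28359.1/7.7 = 3683 lb.
ΣF_y = 0: A_y + 3683 − 1950 − ½·958.2·4.8 − 1300·sin63° − 700 − 1850 = 0 → A_y = 4275 lb.
ΣF_x = 0: A_x + 1300·cos63° = 0 → A_x = -590.2 lb.

A_x = -590.2 lb, A_y = 4275 lb, B_y = 3683 lb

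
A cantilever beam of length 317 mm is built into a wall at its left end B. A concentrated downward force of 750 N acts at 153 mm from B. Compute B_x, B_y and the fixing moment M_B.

B_x = 0, B_y = 750.0 N, M_B = 114800 N·mm

ΣF_x = 0: B_x = 0.
ΣF_y = 0: B_y − 750 = 0 → B_y = 750.0 N.
ΣM about B: M_B − 750·153 = 0 → M_B = 114800 N·mm.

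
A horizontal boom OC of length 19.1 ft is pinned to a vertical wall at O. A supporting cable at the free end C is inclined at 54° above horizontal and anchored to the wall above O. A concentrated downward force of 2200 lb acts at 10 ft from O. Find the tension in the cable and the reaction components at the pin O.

T = 1424 lb, O_x = 836.9 lb, O_y = 1048 lb

ΣM about O: T·sin54°·19.1 − 2200·10 = 0 → T = 22000/(19.1·0.809017) = 1423.74 ≈ 1424 lb.
ΣF_x = 0: O_x − T·cos54° = 0 → O_x = 1423.74 × 0.587785 = 836.9 lb.
ΣF_y = 0: O_y + T·sin54° − 2200 = 0 → O_y = 2200 − 1423.74 × 0.809017 = 1048 lb.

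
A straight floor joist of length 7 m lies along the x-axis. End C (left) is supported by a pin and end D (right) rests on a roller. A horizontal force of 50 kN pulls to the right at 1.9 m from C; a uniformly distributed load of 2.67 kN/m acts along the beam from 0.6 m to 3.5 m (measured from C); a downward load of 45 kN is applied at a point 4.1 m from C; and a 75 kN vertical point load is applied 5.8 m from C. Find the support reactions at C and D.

C_x = -50.00 kN, C_y = 36.98 kN, D_y = 90.77 kN

Resultant of the distributed load: 2.67 × 2.9 = 7.743 kN at 2.05 m from C.
ΣM about C: D_y·7 − (2.67·2.9)·2.05 − 45·4.1 − 75·5.8 = 0 → D_y = 635.37315/7 = 90.7676 ≈ 90.77 kN.
ΣF_y = 0: C_y + 90.7676 − 2.67·2.9 − 45 − 75 = 0 → C_y = 36.98 kN.
ΣF_x = 0: C_x + 50 = 0 → C_x = -50.00 kN.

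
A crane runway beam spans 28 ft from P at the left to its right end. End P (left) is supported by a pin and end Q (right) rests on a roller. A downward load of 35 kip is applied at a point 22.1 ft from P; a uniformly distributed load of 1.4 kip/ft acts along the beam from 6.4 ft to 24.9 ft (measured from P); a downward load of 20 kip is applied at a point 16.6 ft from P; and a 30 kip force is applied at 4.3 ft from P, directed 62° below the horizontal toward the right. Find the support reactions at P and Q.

Resultant of the distributed load: 1.4 × 18.5 = 25.9 kip at 15.65 ft from P.
Taking moments about P: Q_y·28 − 35·22.1 − (1.4·18.5)·15.65 − 20·16.6 − 30·sin62°·4.3 = 0 → Q_y = 1624.74/28 = 58.0264 ≈ 58.03 kip.
ΣF_y = 0: P_y + 58.0264 − 35 − 1.4·18.5 − 20 − 30·sin62° = 0 → P_y = 49.36 kip.
ΣF_x = 0: P_x + 30·cos62° = 0 → P_x = -14.08 kip.

P_x = -14.08 kip, P_y = 49.36 kip, Q_y = 58.03 kip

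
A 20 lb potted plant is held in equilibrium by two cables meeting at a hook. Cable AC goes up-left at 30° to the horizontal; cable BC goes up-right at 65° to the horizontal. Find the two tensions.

ΣF_x = 0: −T_AC·cos30° + T_BC·cos65° = 0 → T_BC = 2.04919·T_AC.
ΣF_y = 0: T_AC·sin30° + T_BC·sin65° = 20.
Substitute: T_AC·(0.5 + 2.04919·0.906308) = 20 → T_AC = 8.48465 ≈ 8.485 lb.
Then T_BC = 2.04919 × 8.48465 = 17.39 lb.

T_AC = 8.485 lb, T_BC = 17.39 lb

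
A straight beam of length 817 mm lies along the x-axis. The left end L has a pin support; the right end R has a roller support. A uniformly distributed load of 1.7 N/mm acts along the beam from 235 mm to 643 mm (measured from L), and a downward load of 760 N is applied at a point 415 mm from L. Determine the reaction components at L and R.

L_x = 0, L_y = 694.9 N, R_y = 758.7 N

Resultant of the distributed load: 1.7 × 408 = 693.6 N at 439 mm from L.
Taking moments about L: R_y·817 − (1.7·408)·439 − 760·415 = 0 → R_y = 619890.4/817 = 758.74 ≈ 758.7 N.
ΣF_y = 0: L_y + 758.74 − 1.7·408 − 760 = 0 → L_y = 694.9 N.
ΣF_x = 0: no horizontal applied forces, so L_x = 0.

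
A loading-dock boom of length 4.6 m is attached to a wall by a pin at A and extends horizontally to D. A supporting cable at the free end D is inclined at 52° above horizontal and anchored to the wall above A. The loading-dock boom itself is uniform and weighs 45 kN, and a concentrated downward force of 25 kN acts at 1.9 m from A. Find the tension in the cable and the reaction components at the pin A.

T = 41.66 kN, A_x = 25.65 kN, A_y = 37.17 kN

ΣM about A: T·sin52°·4.6 − 45·2.3 − 25·1.9 = 0 → T = 151/(4.6·0.788011) = 41.6569 ≈ 41.66 kN.
ΣF_x = 0: A_x − T·cos52° = 0 → A_x = 41.6569 × 0.615661 = 25.65 kN.
ΣF_y = 0: A_y + T·sin52° − 45 − 25 = 0 → A_y = 70 − 41.6569 × 0.788011 = 37.17 kN.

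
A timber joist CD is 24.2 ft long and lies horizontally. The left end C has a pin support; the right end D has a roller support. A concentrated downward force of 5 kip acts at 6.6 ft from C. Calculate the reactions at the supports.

Taking moments about C: D_y·24.2 − 5·6.6 = 0 → D_y = 33/24.2 = 1.36364 ≈ 1.364 kip.
ΣF_y = 0: C_y + 1.36364 − 5 = 0 → C_y = 3.636 kip.
ΣF_x = 0: no horizontal applied forces, so C_x = 0.

C_x = 0, C_y = 3.636 kip, D_y = 1.364 kip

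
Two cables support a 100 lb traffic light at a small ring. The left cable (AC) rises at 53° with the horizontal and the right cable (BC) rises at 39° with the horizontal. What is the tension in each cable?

ΣF_x = 0: −T_AC·cos53° + T_BC·cos39° = 0 → T_BC = 0.774391·T_AC.
ΣF_y = 0: T_AC·sin53° + T_BC·sin39° = 100.
Substitute: T_AC·(0.798636 + 0.774391·0.62932) = 100 → T_AC = 77.762 ≈ 77.76 lb.
Then T_BC = 0.774391 × 77.762 = 60.22 lb.

T_AC = 77.76 lb, T_BC = 60.22 lb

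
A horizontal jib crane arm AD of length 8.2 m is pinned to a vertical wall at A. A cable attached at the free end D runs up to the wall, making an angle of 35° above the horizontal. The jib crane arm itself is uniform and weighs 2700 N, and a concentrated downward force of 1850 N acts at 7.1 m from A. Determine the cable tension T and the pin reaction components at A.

T = 5146 N, A_x = 4216 N, A_y = 1598 N

ΣM about A: T·sin35°·8.2 − 2700·4.1 − 1850·7.1 = 0 → T = 24205/(8.2·0.573576) = 5146.36 ≈ 5146 N.
ΣF_x = 0: A_x − T·cos35° = 0 → A_x = 5146.36 × 0.819152 = 4216 N.
ΣF_y = 0: A_y + T·sin35° − 2700 − 1850 = 0 → A_y = 4550 − 5146.36 × 0.573576 = 1598 N.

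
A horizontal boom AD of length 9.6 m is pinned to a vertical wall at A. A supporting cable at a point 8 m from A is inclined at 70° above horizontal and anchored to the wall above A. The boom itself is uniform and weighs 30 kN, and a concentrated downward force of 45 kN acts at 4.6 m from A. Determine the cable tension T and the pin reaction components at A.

ΣM about A: T·sin70°·8 − 30·4.8 − 45·4.6 = 0 → T = 351/(8·0.939693) = 46.6908 ≈ 46.69 kN.
ΣF_x = 0: A_x − T·cos70° = 0 → A_x = 46.6908 × 0.34202 = 15.97 kN.
ΣF_y = 0: A_y + T·sin70° − 30 − 45 = 0 → A_y = 75 − 46.6908 × 0.939693 = 31.12 kN.

T = 46.69 kN, A_x = 15.97 kN, A_y = 31.12 kN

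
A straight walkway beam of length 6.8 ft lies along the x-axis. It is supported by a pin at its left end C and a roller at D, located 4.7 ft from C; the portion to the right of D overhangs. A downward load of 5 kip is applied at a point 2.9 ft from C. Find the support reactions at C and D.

C_x = 0, C_y = 1.915 kip, D_y = 3.085 kip

Taking moments about C: D_y·4.7 − 5·2.9 = 0 → D_y = 14.5/4.7 = 3.08511 ≈ 3.085 kip.
ΣF_y = 0: C_y + 3.08511 − 5 = 0 → C_y = 1.915 kip.
ΣF_x = 0: no horizontal applied forces, so C_x = 0.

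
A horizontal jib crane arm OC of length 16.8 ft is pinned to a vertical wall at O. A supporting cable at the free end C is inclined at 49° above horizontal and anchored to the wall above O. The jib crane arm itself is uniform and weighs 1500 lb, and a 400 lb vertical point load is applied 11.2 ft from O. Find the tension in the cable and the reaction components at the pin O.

ΣM about O: T·sin49°·16.8 − 1500·8.4 − 400·11.2 = 0 → T = 17080/(16.8·0.75471) = 1347.1 ≈ 1347 lb.
ΣF_x = 0: O_x − T·cos49° = 0 → O_x = 1347.1 × 0.656059 = 883.8 lb.
ΣF_y = 0: O_y + T·sin49° − 1500 − 400 = 0 → O_y = 1900 − 1347.1 × 0.75471 = 883.3 lb.

T = 1347 lb, O_x = 883.8 lb, O_y = 883.3 lb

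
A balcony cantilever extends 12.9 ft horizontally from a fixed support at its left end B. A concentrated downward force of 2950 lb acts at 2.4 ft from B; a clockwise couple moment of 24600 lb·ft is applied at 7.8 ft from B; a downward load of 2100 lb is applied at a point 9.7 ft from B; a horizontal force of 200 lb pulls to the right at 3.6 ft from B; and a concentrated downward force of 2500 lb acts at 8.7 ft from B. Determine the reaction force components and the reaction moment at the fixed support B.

ΣF_x = 0: B_x + 200 = 0 → B_x = -200.0 lb.
ΣF_y = 0: B_y − 2950 − 2100 − 2500 = 0 → B_y = 7550 lb.
ΣM about B: M_B − 2950·2.4 − 24600 − 2100·9.7 − 2500·8.7 = 0 → M_B = 73800 lb·ft.

B_x = -200.0 lb, B_y = 7550 lb, M_B = 73800 lb·ft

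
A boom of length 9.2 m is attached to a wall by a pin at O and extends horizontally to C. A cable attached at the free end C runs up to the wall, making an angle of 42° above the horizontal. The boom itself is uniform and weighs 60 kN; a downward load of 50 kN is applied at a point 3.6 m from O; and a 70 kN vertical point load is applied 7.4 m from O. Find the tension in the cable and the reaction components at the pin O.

T = 158.2 kN, O_x = 117.6 kN, O_y = 74.13 kN

ΣM about O: T·sin42°·9.2 − 60·4.6 − 50·3.6 − 70·7.4 = 0 → T = 974/(9.2·0.669131) = 158.219 ≈ 158.2 kN.
ΣF_x = 0: O_x − T·cos42° = 0 → O_x = 158.219 × 0.743145 = 117.6 kN.
ΣF_y = 0: O_y + T·sin42° − 60 − 50 − 70 = 0 → O_y = 180 − 158.219 × 0.669131 = 74.13 kN.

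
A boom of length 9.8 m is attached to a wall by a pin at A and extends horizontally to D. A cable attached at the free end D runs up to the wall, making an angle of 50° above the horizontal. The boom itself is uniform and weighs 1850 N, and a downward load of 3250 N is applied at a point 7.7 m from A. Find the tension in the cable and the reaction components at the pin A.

ΣM about A: T·sin50°·9.8 − 1850·4.9 − 3250·7.7 = 0 → T = 34090/(9.8·0.766044) = 4540.96 ≈ 4541 N.
ΣF_x = 0: A_x − T·cos50° = 0 → A_x = 4540.96 × 0.642788 = 2919 N.
ΣF_y = 0: A_y + T·sin50° − 1850 − 3250 = 0 → A_y = 5100 − 4540.96 × 0.766044 = 1621 N.

T = 4541 N, A_x = 2919 N, A_y = 1621 N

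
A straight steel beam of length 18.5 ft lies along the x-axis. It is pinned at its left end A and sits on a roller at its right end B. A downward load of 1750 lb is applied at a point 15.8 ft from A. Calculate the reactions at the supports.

A_x = 0, A_y = 255.4 lb, B_y = 1495 lb

Moments about A: B_y·18.5 − 1750·15.8 = 0 → B_y = 27650/18.5 = 1494.59 ≈ 1495 lb.
ΣF_y = 0: A_y + 1494.59 − 1750 = 0 → A_y = 255.4 lb.
ΣF_x = 0: no horizontal applied forces, so A_x = 0.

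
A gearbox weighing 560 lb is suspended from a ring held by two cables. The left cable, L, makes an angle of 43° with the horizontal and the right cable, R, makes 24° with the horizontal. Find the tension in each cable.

ΣF_x = 0: −T_L·cos43° + T_R·cos24° = 0 → T_R = 0.800566·T_L.
ΣF_y = 0: T_L·sin43° + T_R·sin24° = 560.
Substitute: T_L·(0.681998 + 0.800566·0.406737) = 560 → T_L = 555.766 ≈ 555.8 lb.
Then T_R = 0.800566 × 555.766 = 444.9 lb.

T_L = 555.8 lb, T_R = 444.9 lb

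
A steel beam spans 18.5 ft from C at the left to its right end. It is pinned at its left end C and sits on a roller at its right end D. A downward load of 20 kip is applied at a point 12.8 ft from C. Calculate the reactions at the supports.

Taking moments about C: D_y·18.5 − 20·12.8 = 0 → D_y = 256/18.5 = 13.8378 ≈ 13.84 kip.
ΣF_y = 0: C_y + 13.8378 − 20 = 0 → C_y = 6.162 kip.
ΣF_x = 0: no horizontal applied forces, so C_x = 0.

C_x = 0, C_y = 6.162 kip, D_y = 13.84 kip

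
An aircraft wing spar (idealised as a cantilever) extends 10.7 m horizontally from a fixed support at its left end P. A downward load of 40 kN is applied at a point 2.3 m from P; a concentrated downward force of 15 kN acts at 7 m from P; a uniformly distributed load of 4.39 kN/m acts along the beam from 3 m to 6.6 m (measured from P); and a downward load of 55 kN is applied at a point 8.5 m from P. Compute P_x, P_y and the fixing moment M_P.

Resultant of the distributed load: 4.39 × 3.6 = 15.804 kN at 4.8 m from P.
ΣF_x = 0: P_x = 0.
ΣF_y = 0: P_y − 40 − 15 − 4.39·3.6 − 55 = 0 → P_y = 125.8 kN.
ΣM about P: M_P − 40·2.3 − 15·7 − (4.39·3.6)·4.8 − 55·8.5 = 0 → M_P = 740.4 kN·m.

P_x = 0, P_y = 125.8 kN, M_P = 740.4 kN·m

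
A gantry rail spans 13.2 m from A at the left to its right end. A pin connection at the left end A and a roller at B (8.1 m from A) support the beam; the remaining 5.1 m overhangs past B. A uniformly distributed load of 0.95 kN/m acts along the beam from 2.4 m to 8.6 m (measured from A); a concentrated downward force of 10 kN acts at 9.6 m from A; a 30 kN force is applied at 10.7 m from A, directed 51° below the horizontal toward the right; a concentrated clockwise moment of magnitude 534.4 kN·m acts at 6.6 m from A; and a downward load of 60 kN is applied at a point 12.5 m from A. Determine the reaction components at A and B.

Resultant of the distributed load: 0.95 × 6.2 = 5.89 kN at 5.5 m from A.
ΣM about A: B_y·8.1 − (0.95·6.2)·5.5 − 10·9.6 − 30·sin51°·10.7 − 534.4 − 60·12.5 = 0 → B_y = 1662.26/8.1 = 205.217 ≈ 205.2 kN.
ΣF_y = 0: A_y + 205.217 − 0.95·6.2 − 10 − 30·sin51° − 60 = 0 → A_y = -106.0 kN.
ΣF_x = 0: A_x + 30·cos51° = 0 → A_x = -18.88 kN.

A_x = -18.88 kN, A_y = -106.0 kN, B_y = 205.2 kN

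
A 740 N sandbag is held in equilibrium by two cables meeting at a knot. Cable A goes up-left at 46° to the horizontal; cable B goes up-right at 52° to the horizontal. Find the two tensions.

ΣF_x = 0: −T_A·cos46° + T_B·cos52° = 0 → T_B = 1.12831·T_A.
ΣF_y = 0: T_A·sin46° + T_B·sin52° = 740.
Substitute: T_A·(0.71934 + 1.12831·0.788011) = 740 → T_A = 460.067 ≈ 460.1 N.
Then T_B = 1.12831 × 460.067 = 519.1 N.

T_A = 460.1 N, T_B = 519.1 N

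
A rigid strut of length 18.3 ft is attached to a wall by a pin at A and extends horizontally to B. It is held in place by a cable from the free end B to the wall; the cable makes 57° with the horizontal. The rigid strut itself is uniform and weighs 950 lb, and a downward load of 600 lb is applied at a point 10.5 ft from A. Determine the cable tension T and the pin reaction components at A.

T = 976.9 lb, A_x = 532.0 lb, A_y = 730.7 lb

ΣM about A: T·sin57°·18.3 − 950·9.15 − 600·10.5 = 0 → T = 14992.5/(18.3·0.838671) = 976.858 ≈ 976.9 lb.
ΣF_x = 0: A_x − T·cos57° = 0 → A_x = 976.858 × 0.544639 = 532.0 lb.
ΣF_y = 0: A_y + T·sin57° − 950 − 600 = 0 → A_y = 1550 − 976.858 × 0.838671 = 730.7 lb.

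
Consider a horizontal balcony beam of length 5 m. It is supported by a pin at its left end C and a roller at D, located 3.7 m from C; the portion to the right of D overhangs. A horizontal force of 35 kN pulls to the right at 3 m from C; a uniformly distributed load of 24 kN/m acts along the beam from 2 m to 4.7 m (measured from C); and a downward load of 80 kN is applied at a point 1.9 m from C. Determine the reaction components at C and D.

C_x = -35.00 kN, C_y = 45.05 kN, D_y = 99.75 kN

Resultant of the distributed load: 24 × 2.7 = 64.8 kN at 3.35 m from C.
ΣM about C: D_y·3.7 − (24·2.7)·3.35 − 80·1.9 = 0 → D_y = 369.08/3.7 = 99.7514 ≈ 99.75 kN.
ΣF_y = 0: C_y + 99.7514 − 24·2.7 − 80 = 0 → C_y = 45.05 kN.
ΣF_x = 0: C_x + 35 = 0 → C_x = -35.00 kN.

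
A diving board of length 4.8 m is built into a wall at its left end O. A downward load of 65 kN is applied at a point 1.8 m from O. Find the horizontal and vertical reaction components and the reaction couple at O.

ΣF_x = 0: O_x = 0.
ΣF_y = 0: O_y − 65 = 0 → O_y = 65.00 kN.
ΣM about O: M_O − 65·1.8 = 0 → M_O = 117.0 kN·m.

O_x = 0, O_y = 65.00 kN, M_O = 117.0 kN·m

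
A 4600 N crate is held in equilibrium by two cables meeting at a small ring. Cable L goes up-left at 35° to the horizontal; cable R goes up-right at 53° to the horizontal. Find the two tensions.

ΣF_x = 0: −T_L·cos35° + T_R·cos53° = 0 → T_R = 1.36114·T_L.
ΣF_y = 0: T_L·sin35° + T_R·sin53° = 4600.
Substitute: T_L·(0.573576 + 1.36114·0.798636) = 4600 → T_L = 2770.03 ≈ 2770 N.
Then T_R = 1.36114 × 2770.03 = 3770 N.

T_L = 2770 N, T_R = 3770 N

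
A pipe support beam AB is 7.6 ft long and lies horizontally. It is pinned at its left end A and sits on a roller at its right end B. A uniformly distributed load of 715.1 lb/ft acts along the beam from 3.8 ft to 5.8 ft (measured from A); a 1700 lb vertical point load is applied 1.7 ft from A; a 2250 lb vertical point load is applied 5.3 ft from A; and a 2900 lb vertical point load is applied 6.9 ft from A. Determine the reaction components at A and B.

Resultant of the distributed load: 715.1 × 2 = 1430.2 lb at 4.8 ft from A.
Taking moments about A: B_y·7.6 − (715.1·2)·4.8 − 1700·1.7 − 2250·5.3 − 2900·6.9 = 0 → B_y = 41689.96/7.6 = 5485.52 ≈ 5486 lb.
ΣF_y = 0: A_y + 5485.52 − 715.1·2 − 1700 − 2250 − 2900 = 0 → A_y = 2795 lb.
ΣF_x = 0: no horizontal applied forces, so A_x = 0.

A_x = 0, A_y = 2795 lb, B_y = 5486 lb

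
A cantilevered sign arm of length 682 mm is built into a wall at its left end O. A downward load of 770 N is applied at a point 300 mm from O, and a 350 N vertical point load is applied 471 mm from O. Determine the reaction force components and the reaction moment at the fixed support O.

O_x = 0, O_y = 1120 N, M_O = 395800 N·mm

ΣF_x = 0: O_x = 0.
ΣF_y = 0: O_y − 770 − 350 = 0 → O_y = 1120 N.
ΣM about O: M_O − 770·300 − 350·471 = 0 → M_O = 395800 N·mm.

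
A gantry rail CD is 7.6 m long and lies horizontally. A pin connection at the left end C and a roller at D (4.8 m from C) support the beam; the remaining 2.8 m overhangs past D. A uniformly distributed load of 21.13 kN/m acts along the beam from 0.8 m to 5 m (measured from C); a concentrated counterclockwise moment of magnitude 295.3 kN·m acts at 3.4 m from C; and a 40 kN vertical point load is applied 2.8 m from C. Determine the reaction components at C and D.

C_x = 0, C_y = 113.3 kN, D_y = 15.43 kN

Resultant of the distributed load: 21.13 × 4.2 = 88.746 kN at 2.9 m from C.
ΣM about C: D_y·4.8 − (21.13·4.2)·2.9 + 295.3 − 40·2.8 = 0 → D_y = 74.0634/4.8 = 15.4299 ≈ 15.43 kN.
ΣF_y = 0: C_y + 15.4299 − 21.13·4.2 − 40 = 0 → C_y = 113.3 kN.
ΣF_x = 0: no horizontal applied forces, so C_x = 0.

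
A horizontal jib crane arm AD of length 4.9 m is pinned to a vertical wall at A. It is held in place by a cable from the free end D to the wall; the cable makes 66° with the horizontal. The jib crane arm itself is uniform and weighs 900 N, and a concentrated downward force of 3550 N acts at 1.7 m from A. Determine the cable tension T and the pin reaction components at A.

ΣM about A: T·sin66°·4.9 − 900·2.45 − 3550·1.7 = 0 → T = 8240/(4.9·0.913545) = 1840.78 ≈ 1841 N.
ΣF_x = 0: A_x − T·cos66° = 0 → A_x = 1840.78 × 0.406737 = 748.7 N.
ΣF_y = 0: A_y + T·sin66° − 900 − 3550 = 0 → A_y = 4450 − 1840.78 × 0.913545 = 2768 N.

T = 1841 N, A_x = 748.7 N, A_y = 2768 N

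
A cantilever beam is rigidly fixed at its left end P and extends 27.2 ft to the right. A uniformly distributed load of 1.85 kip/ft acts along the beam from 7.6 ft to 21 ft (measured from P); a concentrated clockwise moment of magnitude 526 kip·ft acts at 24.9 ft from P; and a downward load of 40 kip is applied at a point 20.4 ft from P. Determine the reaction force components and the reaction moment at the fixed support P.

Resultant of the distributed load: 1.85 × 13.4 = 24.79 kip at 14.3 ft from P.
ΣF_x = 0: P_x = 0.
ΣF_y = 0: P_y − 1.85·13.4 − 40 = 0 → P_y = 64.79 kip.
ΣM about P: M_P − (1.85·13.4)·14.3 − 526 − 40·20.4 = 0 → M_P = 1696 kip·ft.

P_x = 0, P_y = 64.79 kip, M_P = 1696 kip·ft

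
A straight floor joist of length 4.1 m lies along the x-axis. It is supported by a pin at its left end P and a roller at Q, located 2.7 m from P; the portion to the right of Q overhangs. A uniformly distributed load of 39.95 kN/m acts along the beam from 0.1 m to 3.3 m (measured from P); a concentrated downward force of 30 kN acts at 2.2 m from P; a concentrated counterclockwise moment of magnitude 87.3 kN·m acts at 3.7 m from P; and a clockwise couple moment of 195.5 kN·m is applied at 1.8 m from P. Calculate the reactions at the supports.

Resultant of the distributed load: 39.95 × 3.2 = 127.84 kN at 1.7 m from P.
Taking moments about P: Q_y·2.7 − (39.95·3.2)·1.7 − 30·2.2 + 87.3 − 195.5 = 0 → Q_y = 391.528/2.7 = 145.01 ≈ 145.0 kN.
ΣF_y = 0: P_y + 145.01 − 39.95·3.2 − 30 = 0 → P_y = 12.83 kN.
ΣF_x = 0: no horizontal applied forces, so P_x = 0.

P_x = 0, P_y = 12.83 kN, Q_y = 145.0 kN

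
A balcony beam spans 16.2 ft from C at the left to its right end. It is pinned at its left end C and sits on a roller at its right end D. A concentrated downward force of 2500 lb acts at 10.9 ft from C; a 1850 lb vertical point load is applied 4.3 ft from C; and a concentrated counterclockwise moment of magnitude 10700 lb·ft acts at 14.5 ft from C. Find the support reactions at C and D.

C_x = 0, C_y = 2837 lb, D_y = 1513 lb

Taking moments about C: D_y·16.2 − 2500·10.9 − 1850·4.3 + 10700 = 0 → D_y = 24505/16.2 = 1512.65 ≈ 1513 lb.
ΣF_y = 0: C_y + 1512.65 − 2500 − 1850 = 0 → C_y = 2837 lb.
ΣF_x = 0: no horizontal applied forces, so C_x = 0.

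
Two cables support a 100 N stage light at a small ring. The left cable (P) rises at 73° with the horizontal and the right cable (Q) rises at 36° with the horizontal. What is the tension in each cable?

ΣF_x = 0: −T_P·cos73° + T_Q·cos36° = 0 → T_Q = 0.361391·T_P.
ΣF_y = 0: T_P·sin73° + T_Q·sin36° = 100.
Substitute: T_P·(0.956305 + 0.361391·0.587785) = 100 → T_P = 85.5633 ≈ 85.56 N.
Then T_Q = 0.361391 × 85.5633 = 30.92 N.

T_P = 85.56 N, T_Q = 30.92 N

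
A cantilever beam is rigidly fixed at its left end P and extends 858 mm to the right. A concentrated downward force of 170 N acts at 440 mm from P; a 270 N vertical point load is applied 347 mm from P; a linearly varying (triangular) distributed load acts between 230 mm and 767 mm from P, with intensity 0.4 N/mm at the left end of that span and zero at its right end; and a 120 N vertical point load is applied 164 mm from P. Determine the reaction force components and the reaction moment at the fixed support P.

Resultant of the triangular load: ½ × 0.4 × 537 = 107.4 N, acting at 409 mm from P (one-third of the span from the peak).
ΣF_x = 0: P_x = 0.
ΣF_y = 0: P_y − 170 − 270 − ½·0.4·537 − 120 = 0 → P_y = 667.4 N.
ΣM about P: M_P − 170·440 − 270·347 − (½·0.4·537)·409 − 120·164 = 0 → M_P = 232100 N·mm.

P_x = 0, P_y = 667.4 N, M_P = 232100 N·mm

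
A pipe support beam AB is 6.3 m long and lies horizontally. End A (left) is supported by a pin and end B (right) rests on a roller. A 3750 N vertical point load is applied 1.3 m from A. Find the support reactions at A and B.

A_x = 0, A_y = 2976 N, B_y = 773.8 N

Taking moments about A: B_y·6.3 − 3750·1.3 = 0 → B_y = 4875/6.3 = 773.81 ≈ 773.8 N.
ΣF_y = 0: A_y + 773.81 − 3750 = 0 → A_y = 2976 N.
ΣF_x = 0: no horizontal applied forces, so A_x = 0.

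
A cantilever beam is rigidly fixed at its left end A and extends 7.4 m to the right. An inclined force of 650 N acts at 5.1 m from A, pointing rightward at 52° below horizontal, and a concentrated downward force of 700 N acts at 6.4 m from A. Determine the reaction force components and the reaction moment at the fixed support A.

ΣF_x = 0: A_x + 650·cos52° = 0 → A_x = -400.2 N.
ΣF_y = 0: A_y − 650·sin52° − 700 = 0 → A_y = 1212 N.
ΣM about A: M_A − 650·sin52°·5.1 − 700·6.4 = 0 → M_A = 7092 N·m.

A_x = -400.2 N, A_y = 1212 N, M_A = 7092 N·m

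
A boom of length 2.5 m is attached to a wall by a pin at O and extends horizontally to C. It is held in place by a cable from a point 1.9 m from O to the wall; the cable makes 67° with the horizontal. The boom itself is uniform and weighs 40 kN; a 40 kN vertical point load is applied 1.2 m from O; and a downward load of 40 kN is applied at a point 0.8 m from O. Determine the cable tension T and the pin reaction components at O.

ΣM about O: T·sin67°·1.9 − 40·1.25 − 40·1.2 − 40·0.8 = 0 → T = 130/(1.9·0.920505) = 74.3299 ≈ 74.33 kN.
ΣF_x = 0: O_x − T·cos67° = 0 → O_x = 74.3299 × 0.390731 = 29.04 kN.
ΣF_y = 0: O_y + T·sin67° − 40 − 40 − 40 = 0 → O_y = 120 − 74.3299 × 0.920505 = 51.58 kN.

T = 74.33 kN, O_x = 29.04 kN, O_y = 51.58 kN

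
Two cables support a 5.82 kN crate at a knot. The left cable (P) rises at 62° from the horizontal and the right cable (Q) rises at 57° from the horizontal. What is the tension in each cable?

ΣF_x = 0: −T_P·cos62° + T_Q·cos57° = 0 → T_Q = 0.861987·T_P.
ΣF_y = 0: T_P·sin62° + T_Q·sin57° = 5.82.
Substitute: T_P·(0.882948 + 0.861987·0.838671) = 5.82 → T_P = 3.6242 ≈ 3.624 kN.
Then T_Q = 0.861987 × 3.6242 = 3.124 kN.

T_P = 3.624 kN, T_Q = 3.124 kN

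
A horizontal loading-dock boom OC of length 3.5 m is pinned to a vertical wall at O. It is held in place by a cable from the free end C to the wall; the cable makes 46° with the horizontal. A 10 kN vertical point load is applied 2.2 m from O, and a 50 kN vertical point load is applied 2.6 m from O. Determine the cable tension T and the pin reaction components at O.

ΣM about O: T·sin46°·3.5 − 10·2.2 − 50·2.6 = 0 → T = 152/(3.5·0.71934) = 60.3728 ≈ 60.37 kN.
ΣF_x = 0: O_x − T·cos46° = 0 → O_x = 60.3728 × 0.694658 = 41.94 kN.
ΣF_y = 0: O_y + T·sin46° − 10 − 50 = 0 → O_y = 60 − 60.3728 × 0.71934 = 16.57 kN.

T = 60.37 kN, O_x = 41.94 kN, O_y = 16.57 kN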